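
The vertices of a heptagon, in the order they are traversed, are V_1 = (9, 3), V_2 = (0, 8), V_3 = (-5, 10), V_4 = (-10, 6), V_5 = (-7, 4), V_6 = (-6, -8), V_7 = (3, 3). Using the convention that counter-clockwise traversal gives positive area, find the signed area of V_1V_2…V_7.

Apply Gauss's area formula: 2A = Σ (x_i·y_{i+1} − x_{i+1}·y_i), indices taken mod 7.
Σ = (72) + (40) + (70) + (2) + (80) + (6) + (-18) = 252
Signed area = Σ/2 = 126 (positive ⇒ counter-clockwise traversal).

126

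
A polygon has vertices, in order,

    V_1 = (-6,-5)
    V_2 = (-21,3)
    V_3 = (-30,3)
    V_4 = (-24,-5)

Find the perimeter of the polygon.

54

|V_1V_2| = √((-15)² + (8)²) = √289 = 17
|V_2V_3| = √((-9)² + (0)²) = √81 = 9
|V_3V_4| = √((6)² + (-8)²) = √100 = 10
|V_4V_1| = √((18)² + (0)²) = √324 = 18
Perimeter = 17 + 9 + 10 + 18 = 54.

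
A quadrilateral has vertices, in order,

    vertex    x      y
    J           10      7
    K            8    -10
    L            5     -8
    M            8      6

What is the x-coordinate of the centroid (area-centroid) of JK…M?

23/3

Apply the shoelace (surveyor's) formula. First the cross-terms c_i = x_i·y_{i+1} − x_{i+1}·y_i:
  -156, -14, 94, -4  ⇒  2A = -80, A = -40.
Then Σ (x_i + x_{i+1})·c_i = -1840, so x̄ = -1840 / (6·(-40)) = 23/3.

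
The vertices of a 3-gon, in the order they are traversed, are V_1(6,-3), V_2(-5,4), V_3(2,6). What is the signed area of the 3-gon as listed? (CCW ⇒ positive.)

Apply Gauss's area formula: 2A = Σ (x_i·y_{i+1} − x_{i+1}·y_i), indices taken mod 3.
V_1→V_2: (6)(4) − (-5)(-3) = 9
V_2→V_3: (-5)(6) − (2)(4) = -38
V_3→V_1: (2)(-3) − (6)(6) = -42
Σ = -71
Signed area = Σ/2 = -35.5 (negative ⇒ clockwise traversal).

-35.5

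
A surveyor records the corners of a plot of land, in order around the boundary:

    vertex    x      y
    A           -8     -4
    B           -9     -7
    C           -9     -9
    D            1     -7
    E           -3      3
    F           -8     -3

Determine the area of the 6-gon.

66.5

Apply Gauss's area formula: 2A = Σ (x_i·y_{i+1} − x_{i+1}·y_i), indices taken mod 6.
Σ = (20) + (18) + (72) + (-18) + (33) + (8) = 133
Area = |Σ|/2 = 66.5.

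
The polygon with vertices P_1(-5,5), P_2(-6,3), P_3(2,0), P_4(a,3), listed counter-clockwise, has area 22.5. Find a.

The doubled signed area Σ (x_i y_{i+1} − x_{i+1} y_i) is linear in a.
With a=0 it equals 30; the coefficient of a is 5 (from the two edges through P_4).
So 5·a + 30 = 2·22.5 = 45 ⇒ a = 3.

3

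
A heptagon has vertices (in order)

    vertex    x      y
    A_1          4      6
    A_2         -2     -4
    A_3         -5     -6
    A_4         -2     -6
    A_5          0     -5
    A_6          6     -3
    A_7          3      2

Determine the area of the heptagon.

Σ = (-4) + (-8) + (18) + (10) + (30) + (21) + (10) = 77
Area = |Σ|/2 = 38.5.

38.5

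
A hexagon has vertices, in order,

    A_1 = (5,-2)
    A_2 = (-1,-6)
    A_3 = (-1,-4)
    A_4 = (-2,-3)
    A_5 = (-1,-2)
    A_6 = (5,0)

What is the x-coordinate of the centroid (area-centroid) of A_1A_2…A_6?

86/57

Apply the surveyor's formula. First the cross-terms c_i = x_i·y_{i+1} − x_{i+1}·y_i:
  -32, -2, -5, 1, 10, -10  ⇒  2A = -38, A = -19.
Then Σ (x_i + x_{i+1})·c_i = -172, so x̄ = -172 / (6·(-19)) = 86/57.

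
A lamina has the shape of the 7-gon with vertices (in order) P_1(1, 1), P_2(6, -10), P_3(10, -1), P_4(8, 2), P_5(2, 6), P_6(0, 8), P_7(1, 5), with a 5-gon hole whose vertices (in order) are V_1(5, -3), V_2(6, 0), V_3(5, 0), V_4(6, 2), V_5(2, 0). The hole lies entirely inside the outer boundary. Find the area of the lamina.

68

Outer boundary:
Cross-terms: -16, 94, 28, 44, 16, -8, -4  ⇒  Σ = 154
Area = |Σ|/2 = 77.
Hole:
Σ = (18) + (0) + (10) + (-4) + (-6) = 18
Area = |Σ|/2 = 9.
Net area = 77 − 9 = 68.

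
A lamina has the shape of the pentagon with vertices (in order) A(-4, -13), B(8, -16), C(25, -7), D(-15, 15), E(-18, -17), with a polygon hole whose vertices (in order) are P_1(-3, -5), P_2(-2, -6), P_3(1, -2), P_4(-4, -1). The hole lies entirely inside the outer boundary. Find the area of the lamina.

Outer boundary:
Cross-terms: 168, 344, 270, 525, 166  ⇒  Σ = 1473
Area = |Σ|/2 = 736.5.
Hole:
Apply the surveyor's formula: 2A = Σ (x_i·y_{i+1} − x_{i+1}·y_i), indices taken mod 4.
Σ = (8) + (10) + (-9) + (17) = 26
Area = |Σ|/2 = 13.
Net area = 736.5 − 13 = 723.5.

723.5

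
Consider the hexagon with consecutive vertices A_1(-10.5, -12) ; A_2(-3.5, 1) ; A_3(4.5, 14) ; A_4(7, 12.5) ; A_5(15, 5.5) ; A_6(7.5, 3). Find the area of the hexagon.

Apply the shoelace formula: 2A = Σ (x_i·y_{i+1} − x_{i+1}·y_i), indices taken mod 6.
A_1→A_2: (-10.5)(1) − (-3.5)(-12) = -52.5
A_2→A_3: (-3.5)(14) − (4.5)(1) = -53.5
A_3→A_4: (4.5)(12.5) − (7)(14) = -41.75
A_4→A_5: (7)(5.5) − (15)(12.5) = -149
A_5→A_6: (15)(3) − (7.5)(5.5) = 3.75
A_6→A_1: (7.5)(-12) − (-10.5)(3) = -58.5
Σ = -351.5
Area = |Σ|/2 = 175.75.

175.75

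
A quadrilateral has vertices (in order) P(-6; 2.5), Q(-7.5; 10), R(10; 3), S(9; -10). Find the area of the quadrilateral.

Apply the shoelace formula: 2A = Σ (x_i·y_{i+1} − x_{i+1}·y_i), indices taken mod 4.
P→Q: (-6)(10) − (-7.5)(2.5) = -41.25
Q→R: (-7.5)(3) − (10)(10) = -122.5
R→S: (10)(-10) − (9)(3) = -127
S→P: (9)(2.5) − (-6)(-10) = -37.5
Σ = -328.25
Area = |Σ|/2 = 164.125.

164.125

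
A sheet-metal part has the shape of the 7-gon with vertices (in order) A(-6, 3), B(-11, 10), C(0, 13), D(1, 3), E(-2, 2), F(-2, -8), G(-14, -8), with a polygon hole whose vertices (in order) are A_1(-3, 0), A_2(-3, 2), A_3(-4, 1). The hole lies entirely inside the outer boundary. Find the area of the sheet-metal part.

169.5

Outer boundary:
A→B: (-6)(10) − (-11)(3) = -27
B→C: (-11)(13) − (0)(10) = -143
C→D: (0)(3) − (1)(13) = -13
D→E: (1)(2) − (-2)(3) = 8
E→F: (-2)(-8) − (-2)(2) = 20
F→G: (-2)(-8) − (-14)(-8) = -96
G→A: (-14)(3) − (-6)(-8) = -90
Σ = -341
Area = |Σ|/2 = 170.5.
Hole:
Apply the shoelace formula: 2A = Σ (x_i·y_{i+1} − x_{i+1}·y_i), indices taken mod 3.
Cross-terms: -6, 5, 3  ⇒  Σ = 2
Area = |Σ|/2 = 1.
Net area = 170.5 − 1 = 169.5.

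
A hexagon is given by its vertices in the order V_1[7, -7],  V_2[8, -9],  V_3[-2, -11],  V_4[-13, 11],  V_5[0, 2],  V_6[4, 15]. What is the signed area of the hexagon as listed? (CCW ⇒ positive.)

-222.5

Apply the shoelace formula: 2A = Σ (x_i·y_{i+1} − x_{i+1}·y_i), indices taken mod 6.
Cross-terms: -7, -106, -165, -26, -8, -133  ⇒  Σ = -445
Signed area = Σ/2 = -222.5 (negative ⇒ clockwise traversal).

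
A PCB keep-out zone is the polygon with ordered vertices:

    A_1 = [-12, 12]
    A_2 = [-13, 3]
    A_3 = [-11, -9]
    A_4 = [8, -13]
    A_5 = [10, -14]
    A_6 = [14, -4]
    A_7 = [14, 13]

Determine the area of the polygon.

Apply the shoelace formula: 2A = Σ (x_i·y_{i+1} − x_{i+1}·y_i), indices taken mod 7.
A_1→A_2: (-12)(3) − (-13)(12) = 120
A_2→A_3: (-13)(-9) − (-11)(3) = 150
A_3→A_4: (-11)(-13) − (8)(-9) = 215
A_4→A_5: (8)(-14) − (10)(-13) = 18
A_5→A_6: (10)(-4) − (14)(-14) = 156
A_6→A_7: (14)(13) − (14)(-4) = 238
A_7→A_1: (14)(12) − (-12)(13) = 324
Σ = 1221
Area = |Σ|/2 = 610.5.

610.5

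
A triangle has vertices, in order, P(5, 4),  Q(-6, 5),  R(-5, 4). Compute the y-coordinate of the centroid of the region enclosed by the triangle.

Apply the shoelace formula. First the cross-terms c_i = x_i·y_{i+1} − x_{i+1}·y_i:
  49, 1, -40  ⇒  2A = 10, A = 5.
Then Σ (y_i + y_{i+1})·c_i = 130, so ȳ = 130 / (6·5) = 13/3.

13/3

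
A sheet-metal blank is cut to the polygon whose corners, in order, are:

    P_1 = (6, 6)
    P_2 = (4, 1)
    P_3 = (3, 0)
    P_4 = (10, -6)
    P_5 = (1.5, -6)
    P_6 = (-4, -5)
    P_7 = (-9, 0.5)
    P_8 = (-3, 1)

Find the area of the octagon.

Apply the surveyor's formula: 2A = Σ (x_i·y_{i+1} − x_{i+1}·y_i), indices taken mod 8.
Cross-terms: -18, -3, -18, -51, -31.5, -47, -7.5, -24  ⇒  Σ = -200
Area = |Σ|/2 = 100.

100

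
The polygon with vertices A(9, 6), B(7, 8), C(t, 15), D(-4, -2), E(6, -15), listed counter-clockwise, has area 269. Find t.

The doubled signed area Σ (x_i y_{i+1} − x_{i+1} y_i) is linear in t.
With t=0 it equals 438; the coefficient of t is -10 (from the two edges through C).
So -10·t + 438 = 2·269 = 538 ⇒ t = -10.

-10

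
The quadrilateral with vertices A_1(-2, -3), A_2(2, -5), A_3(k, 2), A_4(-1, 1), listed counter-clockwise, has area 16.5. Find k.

The doubled signed area Σ (x_i y_{i+1} − x_{i+1} y_i) is linear in k.
With k=0 it equals 27; the coefficient of k is 6 (from the two edges through A_3).
So 6·k + 27 = 2·16.5 = 33 ⇒ k = 1.

1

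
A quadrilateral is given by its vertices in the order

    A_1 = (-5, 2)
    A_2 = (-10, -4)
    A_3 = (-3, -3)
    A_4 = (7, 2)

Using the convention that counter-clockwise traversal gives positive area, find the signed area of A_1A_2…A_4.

48.5

Cross-terms: 40, 18, 15, 24  ⇒  Σ = 97
Signed area = Σ/2 = 48.5 (positive ⇒ counter-clockwise traversal).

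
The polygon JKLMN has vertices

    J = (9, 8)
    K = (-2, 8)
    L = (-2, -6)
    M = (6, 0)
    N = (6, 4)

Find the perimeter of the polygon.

|JK| = √((-11)² + (0)²) = √121 = 11
|KL| = √((0)² + (-14)²) = √196 = 14
|LM| = √((8)² + (6)²) = √100 = 10
|MN| = √((0)² + (4)²) = √16 = 4
|NJ| = √((3)² + (4)²) = √25 = 5
Perimeter = 11 + 14 + 10 + 4 + 5 = 44.

44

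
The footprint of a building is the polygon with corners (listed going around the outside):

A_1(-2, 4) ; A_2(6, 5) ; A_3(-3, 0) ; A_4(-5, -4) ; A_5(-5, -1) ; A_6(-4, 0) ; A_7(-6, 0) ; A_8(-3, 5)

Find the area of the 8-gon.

Apply the surveyor's formula: 2A = Σ (x_i·y_{i+1} − x_{i+1}·y_i), indices taken mod 8.
Σ = (-34) + (15) + (12) + (-15) + (-4) + (0) + (-30) + (-2) = -58
Area = |Σ|/2 = 29.

29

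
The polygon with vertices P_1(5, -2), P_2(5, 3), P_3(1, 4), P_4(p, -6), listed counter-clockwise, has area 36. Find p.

The doubled signed area Σ (x_i y_{i+1} − x_{i+1} y_i) is linear in p.
With p=0 it equals 66; the coefficient of p is -6 (from the two edges through P_4).
So -6·p + 66 = 2·36 = 72 ⇒ p = -1.

-1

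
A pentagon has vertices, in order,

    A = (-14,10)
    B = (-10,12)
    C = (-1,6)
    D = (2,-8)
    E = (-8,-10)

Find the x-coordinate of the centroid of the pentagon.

-625/106

Apply the shoelace formula. First the cross-terms c_i = x_i·y_{i+1} − x_{i+1}·y_i:
  -68, -48, -4, -84, -220  ⇒  2A = -424, A = -212.
Then Σ (x_i + x_{i+1})·c_i = 7500, so x̄ = 7500 / (6·(-212)) = -625/106.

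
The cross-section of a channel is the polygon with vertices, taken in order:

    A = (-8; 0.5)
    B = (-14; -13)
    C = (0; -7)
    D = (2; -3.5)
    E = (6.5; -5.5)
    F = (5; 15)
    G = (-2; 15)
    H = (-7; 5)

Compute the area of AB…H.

298.125

Apply Gauss's area formula: 2A = Σ (x_i·y_{i+1} − x_{i+1}·y_i), indices taken mod 8.
A→B: (-8)(-13) − (-14)(0.5) = 111
B→C: (-14)(-7) − (0)(-13) = 98
C→D: (0)(-3.5) − (2)(-7) = 14
D→E: (2)(-5.5) − (6.5)(-3.5) = 11.75
E→F: (6.5)(15) − (5)(-5.5) = 125
F→G: (5)(15) − (-2)(15) = 105
G→H: (-2)(5) − (-7)(15) = 95
H→A: (-7)(0.5) − (-8)(5) = 36.5
Σ = 596.25
Area = |Σ|/2 = 298.125.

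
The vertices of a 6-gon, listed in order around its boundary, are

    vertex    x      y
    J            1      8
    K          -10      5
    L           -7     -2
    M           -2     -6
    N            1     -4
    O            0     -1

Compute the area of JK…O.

Apply the shoelace (surveyor's) formula: 2A = Σ (x_i·y_{i+1} − x_{i+1}·y_i), indices taken mod 6.
Cross-terms: 85, 55, 38, 14, -1, 1  ⇒  Σ = 192
Area = |Σ|/2 = 96.

96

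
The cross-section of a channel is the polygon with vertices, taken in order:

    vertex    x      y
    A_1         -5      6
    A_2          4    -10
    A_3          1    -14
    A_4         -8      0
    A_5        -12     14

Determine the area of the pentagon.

Σ = (26) + (-46) + (-112) + (-112) + (-2) = -246
Area = |Σ|/2 = 123.

123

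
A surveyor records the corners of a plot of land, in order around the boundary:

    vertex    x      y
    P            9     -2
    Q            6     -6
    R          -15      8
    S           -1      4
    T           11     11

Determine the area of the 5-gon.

156

Apply Gauss's area formula: 2A = Σ (x_i·y_{i+1} − x_{i+1}·y_i), indices taken mod 5.
Σ = (-42) + (-42) + (-52) + (-55) + (-121) = -312
Area = |Σ|/2 = 156.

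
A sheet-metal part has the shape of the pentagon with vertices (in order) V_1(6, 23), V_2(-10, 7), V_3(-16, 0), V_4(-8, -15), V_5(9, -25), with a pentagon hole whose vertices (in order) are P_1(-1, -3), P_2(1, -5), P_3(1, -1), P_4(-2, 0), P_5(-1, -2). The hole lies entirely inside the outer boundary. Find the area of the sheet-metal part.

Outer boundary:
Apply Gauss's area formula: 2A = Σ (x_i·y_{i+1} − x_{i+1}·y_i), indices taken mod 5.
Σ = (272) + (112) + (240) + (335) + (357) = 1316
Area = |Σ|/2 = 658.
Hole:
Apply Gauss's area formula: 2A = Σ (x_i·y_{i+1} − x_{i+1}·y_i), indices taken mod 5.
Cross-terms: 8, 4, -2, 4, 1  ⇒  Σ = 15
Area = |Σ|/2 = 7.5.
Net area = 658 − 7.5 = 650.5.

650.5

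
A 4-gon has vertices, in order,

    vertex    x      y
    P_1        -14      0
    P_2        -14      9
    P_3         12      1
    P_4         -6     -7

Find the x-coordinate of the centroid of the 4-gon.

-658/159

Apply the shoelace (surveyor's) formula. First the cross-terms c_i = x_i·y_{i+1} − x_{i+1}·y_i:
  -126, -122, -78, -98  ⇒  2A = -424, A = -212.
Then Σ (x_i + x_{i+1})·c_i = 5264, so x̄ = 5264 / (6·(-212)) = -658/159.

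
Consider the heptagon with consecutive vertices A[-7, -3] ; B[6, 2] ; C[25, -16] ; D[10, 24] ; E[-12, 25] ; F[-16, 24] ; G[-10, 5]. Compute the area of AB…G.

Σ = (4) + (-146) + (760) + (538) + (112) + (160) + (65) = 1493
Area = |Σ|/2 = 746.5.

746.5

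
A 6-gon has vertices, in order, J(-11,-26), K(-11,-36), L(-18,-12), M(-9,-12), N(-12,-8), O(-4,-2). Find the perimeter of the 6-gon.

84

|JK| = √((0)² + (-10)²) = √100 = 10
|KL| = √((-7)² + (24)²) = √625 = 25
|LM| = √((9)² + (0)²) = √81 = 9
|MN| = √((-3)² + (4)²) = √25 = 5
|NO| = √((8)² + (6)²) = √100 = 10
|OJ| = √((-7)² + (-24)²) = √625 = 25
Perimeter = 10 + 25 + 9 + 5 + 10 + 25 = 84.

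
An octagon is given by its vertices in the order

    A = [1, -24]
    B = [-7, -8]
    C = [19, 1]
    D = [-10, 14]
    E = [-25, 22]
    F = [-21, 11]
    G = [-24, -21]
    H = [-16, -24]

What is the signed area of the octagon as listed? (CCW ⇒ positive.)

957.5

Σ = (-176) + (145) + (276) + (130) + (187) + (705) + (240) + (408) = 1915
Signed area = Σ/2 = 957.5 (positive ⇒ counter-clockwise traversal).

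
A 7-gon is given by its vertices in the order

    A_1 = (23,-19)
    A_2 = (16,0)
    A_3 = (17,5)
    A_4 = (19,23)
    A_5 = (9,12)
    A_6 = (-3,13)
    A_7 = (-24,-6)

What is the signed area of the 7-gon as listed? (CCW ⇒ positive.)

889

Apply Gauss's area formula: 2A = Σ (x_i·y_{i+1} − x_{i+1}·y_i), indices taken mod 7.
Σ = (304) + (80) + (296) + (21) + (153) + (330) + (594) = 1778
Signed area = Σ/2 = 889 (positive ⇒ counter-clockwise traversal).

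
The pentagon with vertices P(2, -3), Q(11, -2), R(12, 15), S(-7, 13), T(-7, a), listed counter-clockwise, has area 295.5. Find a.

0

Write out the shoelace sum; only the two edges meeting at T involve a:
2·Area = [((-7)·a − (-7)·13) + ((-7)·(-3) − 2·a)] + 479
       = -9·a + 591 = 591
⇒ a = 0.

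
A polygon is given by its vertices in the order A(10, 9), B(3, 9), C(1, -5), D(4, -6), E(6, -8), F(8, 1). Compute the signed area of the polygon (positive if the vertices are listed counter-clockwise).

Apply Gauss's area formula: 2A = Σ (x_i·y_{i+1} − x_{i+1}·y_i), indices taken mod 6.
A→B: (10)(9) − (3)(9) = 63
B→C: (3)(-5) − (1)(9) = -24
C→D: (1)(-6) − (4)(-5) = 14
D→E: (4)(-8) − (6)(-6) = 4
E→F: (6)(1) − (8)(-8) = 70
F→A: (8)(9) − (10)(1) = 62
Σ = 189
Signed area = Σ/2 = 94.5 (positive ⇒ counter-clockwise traversal).

94.5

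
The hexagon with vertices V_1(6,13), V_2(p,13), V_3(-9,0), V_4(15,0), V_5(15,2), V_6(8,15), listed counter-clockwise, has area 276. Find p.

Write out the shoelace sum; only the two edges meeting at V_2 involve p:
2·Area = [(6·13 − p·13) + (p·0 − (-9)·13)] + 253
       = -13·p + 448 = 552
⇒ p = -8.

-8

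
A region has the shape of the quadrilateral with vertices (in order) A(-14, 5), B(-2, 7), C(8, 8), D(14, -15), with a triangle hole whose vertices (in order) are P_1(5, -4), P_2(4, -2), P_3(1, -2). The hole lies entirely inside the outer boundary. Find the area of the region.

Outer boundary:
Apply the surveyor's formula: 2A = Σ (x_i·y_{i+1} − x_{i+1}·y_i), indices taken mod 4.
Σ = (-88) + (-72) + (-232) + (-140) = -532
Area = |Σ|/2 = 266.
Hole:
Apply Gauss's area formula: 2A = Σ (x_i·y_{i+1} − x_{i+1}·y_i), indices taken mod 3.
Σ = (6) + (-6) + (6) = 6
Area = |Σ|/2 = 3.
Net area = 266 − 3 = 263.

263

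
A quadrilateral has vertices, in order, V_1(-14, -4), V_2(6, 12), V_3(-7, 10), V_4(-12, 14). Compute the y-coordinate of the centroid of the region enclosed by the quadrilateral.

356/57

Apply Gauss's area formula. First the cross-terms c_i = x_i·y_{i+1} − x_{i+1}·y_i:
  -144, 144, 22, 244  ⇒  2A = 266, A = 133.
Then Σ (y_i + y_{i+1})·c_i = 4984, so ȳ = 4984 / (6·133) = 356/57.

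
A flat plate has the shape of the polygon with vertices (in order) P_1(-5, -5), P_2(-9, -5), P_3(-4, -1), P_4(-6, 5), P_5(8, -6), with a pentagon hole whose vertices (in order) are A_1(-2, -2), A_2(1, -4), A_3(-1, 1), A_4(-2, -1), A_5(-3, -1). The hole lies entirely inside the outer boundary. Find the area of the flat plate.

59

Outer boundary:
Apply the shoelace formula: 2A = Σ (x_i·y_{i+1} − x_{i+1}·y_i), indices taken mod 5.
Cross-terms: -20, -11, -26, -4, -70  ⇒  Σ = -131
Area = |Σ|/2 = 65.5.
Hole:
Apply the surveyor's formula: 2A = Σ (x_i·y_{i+1} − x_{i+1}·y_i), indices taken mod 5.
Cross-terms: 10, -3, 3, -1, 4  ⇒  Σ = 13
Area = |Σ|/2 = 6.5.
Net area = 65.5 − 6.5 = 59.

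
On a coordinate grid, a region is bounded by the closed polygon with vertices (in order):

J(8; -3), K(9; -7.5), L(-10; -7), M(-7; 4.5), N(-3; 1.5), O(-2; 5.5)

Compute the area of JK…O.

Apply the surveyor's formula: 2A = Σ (x_i·y_{i+1} − x_{i+1}·y_i), indices taken mod 6.
Σ = (-33) + (-138) + (-94) + (3) + (-13.5) + (-38) = -313.5
Area = |Σ|/2 = 156.75.

156.75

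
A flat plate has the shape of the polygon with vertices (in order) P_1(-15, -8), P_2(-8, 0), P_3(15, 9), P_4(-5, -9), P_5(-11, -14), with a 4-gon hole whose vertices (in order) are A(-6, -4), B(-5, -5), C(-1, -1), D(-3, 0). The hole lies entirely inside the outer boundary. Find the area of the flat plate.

179

Outer boundary:
Apply the shoelace (surveyor's) formula: 2A = Σ (x_i·y_{i+1} − x_{i+1}·y_i), indices taken mod 5.
Σ = (-64) + (-72) + (-90) + (-29) + (-122) = -377
Area = |Σ|/2 = 188.5.
Hole:
Apply the shoelace formula: 2A = Σ (x_i·y_{i+1} − x_{i+1}·y_i), indices taken mod 4.
Cross-terms: 10, 0, -3, 12  ⇒  Σ = 19
Area = |Σ|/2 = 9.5.
Net area = 188.5 − 9.5 = 179.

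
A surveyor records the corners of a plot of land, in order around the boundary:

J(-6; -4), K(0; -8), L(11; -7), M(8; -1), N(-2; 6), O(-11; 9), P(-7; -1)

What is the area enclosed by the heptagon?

Σ = (48) + (88) + (45) + (46) + (48) + (74) + (22) = 371
Area = |Σ|/2 = 185.5.

185.5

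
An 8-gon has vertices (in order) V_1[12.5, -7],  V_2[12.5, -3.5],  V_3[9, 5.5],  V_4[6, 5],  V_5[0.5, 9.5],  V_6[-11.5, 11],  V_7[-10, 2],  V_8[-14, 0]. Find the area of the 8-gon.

269.125

Apply the surveyor's formula: 2A = Σ (x_i·y_{i+1} − x_{i+1}·y_i), indices taken mod 8.
V_1→V_2: (12.5)(-3.5) − (12.5)(-7) = 43.75
V_2→V_3: (12.5)(5.5) − (9)(-3.5) = 100.25
V_3→V_4: (9)(5) − (6)(5.5) = 12
V_4→V_5: (6)(9.5) − (0.5)(5) = 54.5
V_5→V_6: (0.5)(11) − (-11.5)(9.5) = 114.75
V_6→V_7: (-11.5)(2) − (-10)(11) = 87
V_7→V_8: (-10)(0) − (-14)(2) = 28
V_8→V_1: (-14)(-7) − (12.5)(0) = 98
Σ = 538.25
Area = |Σ|/2 = 269.125.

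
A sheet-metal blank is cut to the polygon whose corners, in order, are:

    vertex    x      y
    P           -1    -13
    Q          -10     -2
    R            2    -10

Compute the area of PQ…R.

30

Σ = (-128) + (104) + (-36) = -60
Area = |Σ|/2 = 30.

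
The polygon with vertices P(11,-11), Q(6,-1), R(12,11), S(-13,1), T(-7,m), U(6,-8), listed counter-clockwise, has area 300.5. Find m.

-12

Write out the shoelace sum; only the two edges meeting at T involve m:
2·Area = [((-13)·m − (-7)·1) + ((-7)·(-8) − 6·m)] + 310
       = -19·m + 373 = 601
⇒ m = -12.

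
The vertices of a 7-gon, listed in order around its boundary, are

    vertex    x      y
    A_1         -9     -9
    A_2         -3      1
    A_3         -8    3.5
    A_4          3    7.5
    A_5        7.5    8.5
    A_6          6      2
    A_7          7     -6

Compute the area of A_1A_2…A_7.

171.375

Cross-terms: -36, -2.5, -70.5, -30.75, -36, -50, -117  ⇒  Σ = -342.75
Area = |Σ|/2 = 171.375.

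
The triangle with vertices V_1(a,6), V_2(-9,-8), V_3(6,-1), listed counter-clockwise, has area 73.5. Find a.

Write out the shoelace sum; only the two edges meeting at V_1 involve a:
2·Area = [(6·6 − a·(-1)) + (a·(-8) − (-9)·6)] + 57
       = -7·a + 147 = 147
⇒ a = 0.

0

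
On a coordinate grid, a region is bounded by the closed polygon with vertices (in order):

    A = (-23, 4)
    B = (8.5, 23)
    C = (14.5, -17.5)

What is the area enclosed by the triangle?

Apply Gauss's area formula: 2A = Σ (x_i·y_{i+1} − x_{i+1}·y_i), indices taken mod 3.
A→B: (-23)(23) − (8.5)(4) = -563
B→C: (8.5)(-17.5) − (14.5)(23) = -482.25
C→A: (14.5)(4) − (-23)(-17.5) = -344.5
Σ = -1389.75
Area = |Σ|/2 = 694.875.

694.875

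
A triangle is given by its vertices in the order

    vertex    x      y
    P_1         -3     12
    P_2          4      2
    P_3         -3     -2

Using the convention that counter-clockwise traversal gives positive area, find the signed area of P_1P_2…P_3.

Cross-terms: -54, -2, -42  ⇒  Σ = -98
Signed area = Σ/2 = -49 (negative ⇒ clockwise traversal).

-49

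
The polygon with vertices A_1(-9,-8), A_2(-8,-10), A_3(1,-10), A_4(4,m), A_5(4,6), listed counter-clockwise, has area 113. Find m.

Write out the shoelace sum; only the two edges meeting at A_4 involve m:
2·Area = [(1·m − 4·(-10)) + (4·6 − 4·m)] + 138
       = -3·m + 202 = 226
⇒ m = -8.

-8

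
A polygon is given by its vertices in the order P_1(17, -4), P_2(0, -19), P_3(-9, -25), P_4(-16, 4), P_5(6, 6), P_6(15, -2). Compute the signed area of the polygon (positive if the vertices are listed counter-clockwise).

Σ = (-323) + (-171) + (-436) + (-120) + (-102) + (-26) = -1178
Signed area = Σ/2 = -589 (negative ⇒ clockwise traversal).

-589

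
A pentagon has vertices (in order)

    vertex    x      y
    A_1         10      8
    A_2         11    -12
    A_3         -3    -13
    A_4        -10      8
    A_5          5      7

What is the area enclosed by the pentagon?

Apply the shoelace formula: 2A = Σ (x_i·y_{i+1} − x_{i+1}·y_i), indices taken mod 5.
A_1→A_2: (10)(-12) − (11)(8) = -208
A_2→A_3: (11)(-13) − (-3)(-12) = -179
A_3→A_4: (-3)(8) − (-10)(-13) = -154
A_4→A_5: (-10)(7) − (5)(8) = -110
A_5→A_1: (5)(8) − (10)(7) = -30
Σ = -681
Area = |Σ|/2 = 340.5.

340.5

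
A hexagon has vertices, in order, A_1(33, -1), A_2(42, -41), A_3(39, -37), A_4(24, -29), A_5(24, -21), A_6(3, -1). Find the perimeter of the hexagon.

|A_1A_2| = √((9)² + (-40)²) = √1681 = 41
|A_2A_3| = √((-3)² + (4)²) = √25 = 5
|A_3A_4| = √((-15)² + (8)²) = √289 = 17
|A_4A_5| = √((0)² + (8)²) = √64 = 8
|A_5A_6| = √((-21)² + (20)²) = √841 = 29
|A_6A_1| = √((30)² + (0)²) = √900 = 30
Perimeter = 41 + 5 + 17 + 8 + 29 + 30 = 130.

130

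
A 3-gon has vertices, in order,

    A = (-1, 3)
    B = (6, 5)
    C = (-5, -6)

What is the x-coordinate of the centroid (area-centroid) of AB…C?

Apply Gauss's area formula. First the cross-terms c_i = x_i·y_{i+1} − x_{i+1}·y_i:
  -23, -11, -21  ⇒  2A = -55, A = -27.5.
Then Σ (x_i + x_{i+1})·c_i = 0, so x̄ = 0 / (6·(-27.5)) = 0.

0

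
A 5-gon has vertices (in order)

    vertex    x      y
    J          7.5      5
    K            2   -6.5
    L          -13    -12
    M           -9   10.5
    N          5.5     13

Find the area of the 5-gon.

328.25

Apply the surveyor's formula: 2A = Σ (x_i·y_{i+1} − x_{i+1}·y_i), indices taken mod 5.
J→K: (7.5)(-6.5) − (2)(5) = -58.75
K→L: (2)(-12) − (-13)(-6.5) = -108.5
L→M: (-13)(10.5) − (-9)(-12) = -244.5
M→N: (-9)(13) − (5.5)(10.5) = -174.75
N→J: (5.5)(5) − (7.5)(13) = -70
Σ = -656.5
Area = |Σ|/2 = 328.25.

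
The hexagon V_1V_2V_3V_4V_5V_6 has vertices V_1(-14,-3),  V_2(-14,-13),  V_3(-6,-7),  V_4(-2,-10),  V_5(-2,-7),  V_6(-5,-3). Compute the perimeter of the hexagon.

|V_1V_2| = √((0)² + (-10)²) = √100 = 10
|V_2V_3| = √((8)² + (6)²) = √100 = 10
|V_3V_4| = √((4)² + (-3)²) = √25 = 5
|V_4V_5| = √((0)² + (3)²) = √9 = 3
|V_5V_6| = √((-3)² + (4)²) = √25 = 5
|V_6V_1| = √((-9)² + (0)²) = √81 = 9
Perimeter = 10 + 10 + 5 + 3 + 5 + 9 = 42.

42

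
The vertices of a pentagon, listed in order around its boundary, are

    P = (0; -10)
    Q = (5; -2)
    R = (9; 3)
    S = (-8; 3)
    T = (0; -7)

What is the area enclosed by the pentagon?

Apply Gauss's area formula: 2A = Σ (x_i·y_{i+1} − x_{i+1}·y_i), indices taken mod 5.
Cross-terms: 50, 33, 51, 56, 0  ⇒  Σ = 190
Area = |Σ|/2 = 95.

95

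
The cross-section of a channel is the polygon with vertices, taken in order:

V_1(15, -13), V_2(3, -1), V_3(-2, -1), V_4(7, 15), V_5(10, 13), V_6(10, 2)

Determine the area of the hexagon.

166.5

Cross-terms: 24, -5, -23, -59, -110, -160  ⇒  Σ = -333
Area = |Σ|/2 = 166.5.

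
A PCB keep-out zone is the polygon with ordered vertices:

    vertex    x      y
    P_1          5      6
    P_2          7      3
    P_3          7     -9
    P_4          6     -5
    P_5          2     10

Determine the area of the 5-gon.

Apply the shoelace (surveyor's) formula: 2A = Σ (x_i·y_{i+1} − x_{i+1}·y_i), indices taken mod 5.
Σ = (-27) + (-84) + (19) + (70) + (-38) = -60
Area = |Σ|/2 = 30.

30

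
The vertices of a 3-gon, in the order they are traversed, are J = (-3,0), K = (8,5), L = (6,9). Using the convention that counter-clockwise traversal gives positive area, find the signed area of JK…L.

27

Σ = (-15) + (42) + (27) = 54
Signed area = Σ/2 = 27 (positive ⇒ counter-clockwise traversal).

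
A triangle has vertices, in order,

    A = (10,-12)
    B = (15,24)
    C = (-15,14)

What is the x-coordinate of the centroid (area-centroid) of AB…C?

Apply the surveyor's formula. First the cross-terms c_i = x_i·y_{i+1} − x_{i+1}·y_i:
  420, 570, 40  ⇒  2A = 1030, A = 515.
Then Σ (x_i + x_{i+1})·c_i = 10300, so x̄ = 10300 / (6·515) = 10/3.

10/3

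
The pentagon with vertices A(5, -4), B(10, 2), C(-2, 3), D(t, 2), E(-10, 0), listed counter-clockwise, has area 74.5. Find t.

-3

Write out the shoelace sum; only the two edges meeting at D involve t:
2·Area = [((-2)·2 − t·3) + (t·0 − (-10)·2)] + 124
       = -3·t + 140 = 149
⇒ t = -3.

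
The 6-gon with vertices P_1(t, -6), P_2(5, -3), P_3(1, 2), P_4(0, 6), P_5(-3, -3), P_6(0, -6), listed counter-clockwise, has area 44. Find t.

Write out the shoelace sum; only the two edges meeting at P_1 involve t:
2·Area = [(0·(-6) − t·(-6)) + (t·(-3) − 5·(-6))] + 55
       = 3·t + 85 = 88
⇒ t = 1.

1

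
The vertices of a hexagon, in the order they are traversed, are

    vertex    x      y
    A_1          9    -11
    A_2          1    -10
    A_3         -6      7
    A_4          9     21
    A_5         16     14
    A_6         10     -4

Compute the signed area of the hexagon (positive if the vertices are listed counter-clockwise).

-404.5

Σ = (-79) + (-53) + (-189) + (-210) + (-204) + (-74) = -809
Signed area = Σ/2 = -404.5 (negative ⇒ clockwise traversal).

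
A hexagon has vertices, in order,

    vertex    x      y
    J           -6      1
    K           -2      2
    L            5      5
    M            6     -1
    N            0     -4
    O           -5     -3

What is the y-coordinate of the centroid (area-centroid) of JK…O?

Apply Gauss's area formula. First the cross-terms c_i = x_i·y_{i+1} − x_{i+1}·y_i:
  -10, -20, -35, -24, -20, -23  ⇒  2A = -132, A = -66.
Then Σ (y_i + y_{i+1})·c_i = -4, so ȳ = -4 / (6·(-66)) = 1/99.

1/99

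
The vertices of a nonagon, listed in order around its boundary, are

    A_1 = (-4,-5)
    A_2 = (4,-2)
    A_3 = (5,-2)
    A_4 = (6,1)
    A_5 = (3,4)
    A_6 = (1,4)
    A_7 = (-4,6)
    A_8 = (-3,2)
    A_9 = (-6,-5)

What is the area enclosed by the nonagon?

72.5

Σ = (28) + (2) + (17) + (21) + (8) + (22) + (10) + (27) + (10) = 145
Area = |Σ|/2 = 72.5.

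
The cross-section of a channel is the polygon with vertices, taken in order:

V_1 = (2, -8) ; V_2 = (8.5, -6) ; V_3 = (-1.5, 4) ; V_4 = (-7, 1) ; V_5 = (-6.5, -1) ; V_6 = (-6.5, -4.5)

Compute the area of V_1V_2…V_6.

102.375

Apply the shoelace (surveyor's) formula: 2A = Σ (x_i·y_{i+1} − x_{i+1}·y_i), indices taken mod 6.
V_1→V_2: (2)(-6) − (8.5)(-8) = 56
V_2→V_3: (8.5)(4) − (-1.5)(-6) = 25
V_3→V_4: (-1.5)(1) − (-7)(4) = 26.5
V_4→V_5: (-7)(-1) − (-6.5)(1) = 13.5
V_5→V_6: (-6.5)(-4.5) − (-6.5)(-1) = 22.75
V_6→V_1: (-6.5)(-8) − (2)(-4.5) = 61
Σ = 204.75
Area = |Σ|/2 = 102.375.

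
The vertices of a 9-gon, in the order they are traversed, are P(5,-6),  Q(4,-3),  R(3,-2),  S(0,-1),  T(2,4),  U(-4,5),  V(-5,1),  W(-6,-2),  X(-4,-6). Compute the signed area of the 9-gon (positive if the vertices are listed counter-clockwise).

77

Apply the surveyor's formula: 2A = Σ (x_i·y_{i+1} − x_{i+1}·y_i), indices taken mod 9.
Cross-terms: 9, 1, -3, 2, 26, 21, 16, 28, 54  ⇒  Σ = 154
Signed area = Σ/2 = 77 (positive ⇒ counter-clockwise traversal).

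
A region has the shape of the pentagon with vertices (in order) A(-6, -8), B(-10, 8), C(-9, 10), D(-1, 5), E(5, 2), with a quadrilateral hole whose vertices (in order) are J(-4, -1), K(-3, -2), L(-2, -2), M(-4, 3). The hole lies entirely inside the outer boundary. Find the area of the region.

Outer boundary:
Apply Gauss's area formula: 2A = Σ (x_i·y_{i+1} − x_{i+1}·y_i), indices taken mod 5.
Σ = (-128) + (-28) + (-35) + (-27) + (-28) = -246
Area = |Σ|/2 = 123.
Hole:
Cross-terms: 5, 2, -14, 16  ⇒  Σ = 9
Area = |Σ|/2 = 4.5.
Net area = 123 − 4.5 = 118.5.

118.5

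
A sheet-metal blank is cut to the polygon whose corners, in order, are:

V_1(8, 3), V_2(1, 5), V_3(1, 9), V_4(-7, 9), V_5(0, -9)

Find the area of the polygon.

Σ = (37) + (4) + (72) + (63) + (72) = 248
Area = |Σ|/2 = 124.

124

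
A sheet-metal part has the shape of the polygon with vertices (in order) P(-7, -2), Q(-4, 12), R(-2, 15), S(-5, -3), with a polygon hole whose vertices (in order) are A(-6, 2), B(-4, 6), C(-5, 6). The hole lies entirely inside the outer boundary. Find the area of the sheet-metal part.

27

Outer boundary:
Cross-terms: -92, -36, 81, -11  ⇒  Σ = -58
Area = |Σ|/2 = 29.
Hole:
Apply the surveyor's formula: 2A = Σ (x_i·y_{i+1} − x_{i+1}·y_i), indices taken mod 3.
Σ = (-28) + (6) + (26) = 4
Area = |Σ|/2 = 2.
Net area = 29 − 2 = 27.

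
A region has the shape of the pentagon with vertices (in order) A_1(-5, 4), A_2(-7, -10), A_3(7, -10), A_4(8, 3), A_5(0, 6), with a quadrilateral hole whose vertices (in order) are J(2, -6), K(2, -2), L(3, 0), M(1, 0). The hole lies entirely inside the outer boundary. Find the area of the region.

194.5

Outer boundary:
Apply the shoelace (surveyor's) formula: 2A = Σ (x_i·y_{i+1} − x_{i+1}·y_i), indices taken mod 5.
Cross-terms: 78, 140, 101, 48, 30  ⇒  Σ = 397
Area = |Σ|/2 = 198.5.
Hole:
Σ = (8) + (6) + (0) + (-6) = 8
Area = |Σ|/2 = 4.
Net area = 198.5 − 4 = 194.5.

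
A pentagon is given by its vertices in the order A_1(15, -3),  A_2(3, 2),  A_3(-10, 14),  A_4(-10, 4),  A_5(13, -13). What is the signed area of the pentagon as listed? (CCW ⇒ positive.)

217.5

Apply the shoelace formula: 2A = Σ (x_i·y_{i+1} − x_{i+1}·y_i), indices taken mod 5.
A_1→A_2: (15)(2) − (3)(-3) = 39
A_2→A_3: (3)(14) − (-10)(2) = 62
A_3→A_4: (-10)(4) − (-10)(14) = 100
A_4→A_5: (-10)(-13) − (13)(4) = 78
A_5→A_1: (13)(-3) − (15)(-13) = 156
Σ = 435
Signed area = Σ/2 = 217.5 (positive ⇒ counter-clockwise traversal).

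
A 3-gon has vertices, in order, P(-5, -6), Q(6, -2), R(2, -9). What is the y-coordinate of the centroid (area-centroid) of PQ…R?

Apply Gauss's area formula. First the cross-terms c_i = x_i·y_{i+1} − x_{i+1}·y_i:
  46, -50, -57  ⇒  2A = -61, A = -30.5.
Then Σ (y_i + y_{i+1})·c_i = 1037, so ȳ = 1037 / (6·(-30.5)) = -17/3.

-17/3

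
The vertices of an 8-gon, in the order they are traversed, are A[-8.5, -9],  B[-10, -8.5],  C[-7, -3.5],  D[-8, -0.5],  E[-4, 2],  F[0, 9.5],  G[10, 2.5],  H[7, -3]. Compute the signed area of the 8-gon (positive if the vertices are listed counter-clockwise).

Σ = (-17.75) + (-24.5) + (-24.5) + (-18) + (-38) + (-95) + (-47.5) + (-88.5) = -353.75
Signed area = Σ/2 = -176.875 (negative ⇒ clockwise traversal).

-176.875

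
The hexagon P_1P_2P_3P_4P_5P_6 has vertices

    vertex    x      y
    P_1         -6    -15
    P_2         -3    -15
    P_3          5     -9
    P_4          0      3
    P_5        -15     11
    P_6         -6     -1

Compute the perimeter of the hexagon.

72

|P_1P_2| = √((3)² + (0)²) = √9 = 3
|P_2P_3| = √((8)² + (6)²) = √100 = 10
|P_3P_4| = √((-5)² + (12)²) = √169 = 13
|P_4P_5| = √((-15)² + (8)²) = √289 = 17
|P_5P_6| = √((9)² + (-12)²) = √225 = 15
|P_6P_1| = √((0)² + (-14)²) = √196 = 14
Perimeter = 3 + 10 + 13 + 17 + 15 + 14 = 72.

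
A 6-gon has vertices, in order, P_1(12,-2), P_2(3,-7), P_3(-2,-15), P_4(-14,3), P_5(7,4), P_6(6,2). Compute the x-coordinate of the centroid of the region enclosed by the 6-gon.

Apply the shoelace formula. First the cross-terms c_i = x_i·y_{i+1} − x_{i+1}·y_i:
  -78, -59, -216, -77, -10, -36  ⇒  2A = -476, A = -238.
Then Σ (x_i + x_{i+1})·c_i = 1988, so x̄ = 1988 / (6·(-238)) = -71/51.

-71/51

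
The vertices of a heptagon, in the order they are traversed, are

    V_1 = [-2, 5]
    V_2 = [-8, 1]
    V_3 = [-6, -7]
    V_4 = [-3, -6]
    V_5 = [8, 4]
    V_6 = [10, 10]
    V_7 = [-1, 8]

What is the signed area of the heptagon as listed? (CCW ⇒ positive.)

146

Apply Gauss's area formula: 2A = Σ (x_i·y_{i+1} − x_{i+1}·y_i), indices taken mod 7.
V_1→V_2: (-2)(1) − (-8)(5) = 38
V_2→V_3: (-8)(-7) − (-6)(1) = 62
V_3→V_4: (-6)(-6) − (-3)(-7) = 15
V_4→V_5: (-3)(4) − (8)(-6) = 36
V_5→V_6: (8)(10) − (10)(4) = 40
V_6→V_7: (10)(8) − (-1)(10) = 90
V_7→V_1: (-1)(5) − (-2)(8) = 11
Σ = 292
Signed area = Σ/2 = 146 (positive ⇒ counter-clockwise traversal).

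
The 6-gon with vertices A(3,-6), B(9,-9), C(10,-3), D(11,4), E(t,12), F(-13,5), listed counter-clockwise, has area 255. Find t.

The doubled signed area Σ (x_i y_{i+1} − x_{i+1} y_i) is linear in t.
With t=0 it equals 514; the coefficient of t is 1 (from the two edges through E).
So 1·t + 514 = 2·255 = 510 ⇒ t = -4.

-4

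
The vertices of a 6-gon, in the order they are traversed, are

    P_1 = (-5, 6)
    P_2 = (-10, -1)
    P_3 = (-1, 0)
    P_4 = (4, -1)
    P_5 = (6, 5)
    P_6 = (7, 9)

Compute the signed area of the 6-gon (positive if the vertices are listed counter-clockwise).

98.5

Σ = (65) + (-1) + (1) + (26) + (19) + (87) = 197
Signed area = Σ/2 = 98.5 (positive ⇒ counter-clockwise traversal).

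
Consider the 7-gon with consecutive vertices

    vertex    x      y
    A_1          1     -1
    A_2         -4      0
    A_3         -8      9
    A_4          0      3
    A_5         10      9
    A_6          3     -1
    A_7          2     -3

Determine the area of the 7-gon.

68.5

Cross-terms: -4, -36, -24, -30, -37, -7, 1  ⇒  Σ = -137
Area = |Σ|/2 = 68.5.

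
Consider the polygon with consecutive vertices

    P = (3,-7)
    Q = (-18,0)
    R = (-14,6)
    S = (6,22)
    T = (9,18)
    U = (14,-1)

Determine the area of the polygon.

Apply the surveyor's formula: 2A = Σ (x_i·y_{i+1} − x_{i+1}·y_i), indices taken mod 6.
Σ = (-126) + (-108) + (-344) + (-90) + (-261) + (-95) = -1024
Area = |Σ|/2 = 512.

512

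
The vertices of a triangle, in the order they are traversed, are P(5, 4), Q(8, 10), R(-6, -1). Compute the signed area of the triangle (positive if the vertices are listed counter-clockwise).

Apply the surveyor's formula: 2A = Σ (x_i·y_{i+1} − x_{i+1}·y_i), indices taken mod 3.
Σ = (18) + (52) + (-19) = 51
Signed area = Σ/2 = 25.5 (positive ⇒ counter-clockwise traversal).

25.5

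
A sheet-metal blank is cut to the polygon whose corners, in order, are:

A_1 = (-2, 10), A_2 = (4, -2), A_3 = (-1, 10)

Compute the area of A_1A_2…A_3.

6

Apply the shoelace (surveyor's) formula: 2A = Σ (x_i·y_{i+1} − x_{i+1}·y_i), indices taken mod 3.
Σ = (-36) + (38) + (10) = 12
Area = |Σ|/2 = 6.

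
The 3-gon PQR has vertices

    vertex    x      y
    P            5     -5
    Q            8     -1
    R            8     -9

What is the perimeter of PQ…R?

18

|PQ| = √((3)² + (4)²) = √25 = 5
|QR| = √((0)² + (-8)²) = √64 = 8
|RP| = √((-3)² + (4)²) = √25 = 5
Perimeter = 5 + 8 + 5 = 18.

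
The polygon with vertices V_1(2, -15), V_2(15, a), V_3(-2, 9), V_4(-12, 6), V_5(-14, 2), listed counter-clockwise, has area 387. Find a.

The doubled signed area Σ (x_i y_{i+1} − x_{i+1} y_i) is linear in a.
With a=0 it equals 722; the coefficient of a is 4 (from the two edges through V_2).
So 4·a + 722 = 2·387 = 774 ⇒ a = 13.

13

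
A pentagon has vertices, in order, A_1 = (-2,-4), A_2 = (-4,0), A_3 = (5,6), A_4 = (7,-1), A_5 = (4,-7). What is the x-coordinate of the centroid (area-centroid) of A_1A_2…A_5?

Apply the shoelace (surveyor's) formula. First the cross-terms c_i = x_i·y_{i+1} − x_{i+1}·y_i:
  -16, -24, -47, -45, -30  ⇒  2A = -162, A = -81.
Then Σ (x_i + x_{i+1})·c_i = -1047, so x̄ = -1047 / (6·(-81)) = 349/162.

349/162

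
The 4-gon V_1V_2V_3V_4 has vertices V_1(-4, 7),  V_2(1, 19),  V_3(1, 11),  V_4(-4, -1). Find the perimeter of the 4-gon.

|V_1V_2| = √((5)² + (12)²) = √169 = 13
|V_2V_3| = √((0)² + (-8)²) = √64 = 8
|V_3V_4| = √((-5)² + (-12)²) = √169 = 13
|V_4V_1| = √((0)² + (8)²) = √64 = 8
Perimeter = 13 + 8 + 13 + 8 = 42.

42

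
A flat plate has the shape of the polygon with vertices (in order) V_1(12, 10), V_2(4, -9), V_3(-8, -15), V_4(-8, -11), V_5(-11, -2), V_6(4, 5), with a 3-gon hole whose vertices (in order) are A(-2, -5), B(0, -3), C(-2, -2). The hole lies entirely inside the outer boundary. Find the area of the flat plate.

239

Outer boundary:
Apply the surveyor's formula: 2A = Σ (x_i·y_{i+1} − x_{i+1}·y_i), indices taken mod 6.
Σ = (-148) + (-132) + (-32) + (-105) + (-47) + (-20) = -484
Area = |Σ|/2 = 242.
Hole:
Apply the shoelace (surveyor's) formula: 2A = Σ (x_i·y_{i+1} − x_{i+1}·y_i), indices taken mod 3.
A→B: (-2)(-3) − (0)(-5) = 6
B→C: (0)(-2) − (-2)(-3) = -6
C→A: (-2)(-5) − (-2)(-2) = 6
Σ = 6
Area = |Σ|/2 = 3.
Net area = 242 − 3 = 239.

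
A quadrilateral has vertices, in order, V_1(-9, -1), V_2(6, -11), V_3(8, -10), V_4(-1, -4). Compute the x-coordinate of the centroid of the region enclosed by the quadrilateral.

Apply the shoelace formula. First the cross-terms c_i = x_i·y_{i+1} − x_{i+1}·y_i:
  105, 28, -42, -35  ⇒  2A = 56, A = 28.
Then Σ (x_i + x_{i+1})·c_i = 133, so x̄ = 133 / (6·28) = 19/24.

19/24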